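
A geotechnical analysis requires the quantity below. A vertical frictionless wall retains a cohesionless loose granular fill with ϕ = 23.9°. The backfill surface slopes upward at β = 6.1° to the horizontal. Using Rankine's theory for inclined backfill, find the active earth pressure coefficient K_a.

K_a = cos β · (cos β − √(cos²β − cos²φ)) / (cos β + √(cos²β − cos²φ)).
cos β = 0.9943, cos φ = 0.9143, √(cos²β − cos²φ) = 0.3910.
K_a = 0.9943 × (0.9943 − 0.3910)/(0.9943 + 0.3910) = 0.4331.

0.433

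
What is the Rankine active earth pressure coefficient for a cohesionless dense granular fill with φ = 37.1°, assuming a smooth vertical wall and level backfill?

K_a = (1 − sin φ)/(1 + sin φ) = (1 − sin 37.1°)/(1 + sin 37.1°) = 0.2475.

0.247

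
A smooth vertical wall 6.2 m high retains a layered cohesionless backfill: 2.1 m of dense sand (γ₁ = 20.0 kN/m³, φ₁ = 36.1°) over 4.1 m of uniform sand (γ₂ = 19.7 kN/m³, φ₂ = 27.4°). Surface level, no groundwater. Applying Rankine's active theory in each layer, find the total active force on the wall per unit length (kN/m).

K_a1 = tan²(45°−36.1°/2) = 0.2585; K_a2 = tan²(45°−27.4°/2) = 0.3697.
Layer 1: σ at base = K_a1 γ₁ h₁ = 10.86 kPa; P₁ = ½×10.86×2.1 = 11.40.
Layer 2: σ_v at top = γ₁h₁ = 42.00; σ_h top = K_a2×42.00 = 15.53; σ_h base = K_a2×(42.00+19.7×4.1) = 45.39.
P₂ = ½(15.53+45.39)×4.1 = 124.9. Total P_a = 11.40+124.9 = 136.3 kN/m.

136 kN/m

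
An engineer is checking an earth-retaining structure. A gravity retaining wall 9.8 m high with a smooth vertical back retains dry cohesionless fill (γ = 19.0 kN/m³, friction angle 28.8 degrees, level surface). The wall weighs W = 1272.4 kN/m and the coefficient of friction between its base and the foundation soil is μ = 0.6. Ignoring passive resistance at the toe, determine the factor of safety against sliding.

2.39

K_a = tan²(45° − 28.8°/2) = 0.3498.
P_a = ½K_aγH² = 0.5×0.3498×19.0×9.8² = 319.1 kN/m, acting at H/3 = 3.267 m above the base.
FS_sliding = μW / P_a = 0.6×1272.4 / 319.1 = 2.392.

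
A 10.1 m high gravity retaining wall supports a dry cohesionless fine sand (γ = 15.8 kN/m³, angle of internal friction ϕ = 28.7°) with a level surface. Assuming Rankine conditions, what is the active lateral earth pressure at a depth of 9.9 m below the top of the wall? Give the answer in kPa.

K_a = (1 − sin φ)/(1 + sin φ) = 0.3511.
σ_h = K_a γ z = 0.3511 × 15.8 × 9.9 = 54.93 kPa.

54.9 kPa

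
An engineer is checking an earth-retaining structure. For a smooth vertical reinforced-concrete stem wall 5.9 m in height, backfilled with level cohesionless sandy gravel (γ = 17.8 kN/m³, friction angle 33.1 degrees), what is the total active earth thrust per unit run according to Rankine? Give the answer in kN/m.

91.0 kN/m

K_a = tan²(45° − φ/2) = 0.2936.
P_a = ½ K_a γ H² = 0.5 × 0.2936 × 17.8 × 5.9² = 90.95 kN/m.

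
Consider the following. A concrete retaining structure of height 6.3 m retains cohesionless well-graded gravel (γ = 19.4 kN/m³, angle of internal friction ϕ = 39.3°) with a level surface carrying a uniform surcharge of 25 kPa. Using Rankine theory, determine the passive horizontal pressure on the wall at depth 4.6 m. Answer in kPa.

509 kPa

K_p = (1 + sin φ)/(1 − sin φ) = 4.455.
σ_v = γz + q = 19.4 × 4.6 + 25 = 114.2 kPa.
σ_h = K_p σ_v = 4.455 × 114.2 = 509.0 kPa.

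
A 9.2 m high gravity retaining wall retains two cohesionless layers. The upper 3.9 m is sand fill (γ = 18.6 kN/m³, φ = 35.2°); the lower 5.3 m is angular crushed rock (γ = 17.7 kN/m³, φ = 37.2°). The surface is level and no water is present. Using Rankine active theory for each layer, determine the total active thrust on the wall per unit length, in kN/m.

194 kN/m

K_a1 = tan²(45°−35.2°/2) = 0.2687; K_a2 = tan²(45°−37.2°/2) = 0.2464.
Layer 1: σ at base = K_a1 γ₁ h₁ = 19.49 kPa; P₁ = ½×19.49×3.9 = 38.01.
Layer 2: σ_v at top = γ₁h₁ = 72.54; σ_h top = K_a2×72.54 = 17.88; σ_h base = K_a2×(72.54+17.7×5.3) = 40.99.
P₂ = ½(17.88+40.99)×5.3 = 156.0. Total P_a = 38.01+156.0 = 194.0 kN/m.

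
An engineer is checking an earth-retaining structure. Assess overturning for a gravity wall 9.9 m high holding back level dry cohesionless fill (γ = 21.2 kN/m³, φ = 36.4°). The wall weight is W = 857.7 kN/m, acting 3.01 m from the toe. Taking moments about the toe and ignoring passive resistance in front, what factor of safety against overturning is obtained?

2.95

K_a = tan²(45° − 36.4°/2) = 0.2552.
P_a = ½K_aγH² = 0.5×0.2552×21.2×9.9² = 265.1 kN/m, acting at H/3 = 3.300 m above the base.
Overturning moment M_o = P_a × H/3 = 265.1 × 3.300 = 874.8.
Resisting moment M_r = W × 3.01 = 857.7 × 3.01 = 2582.
FS_overturning = M_r/M_o = 2582/874.8 = 2.951.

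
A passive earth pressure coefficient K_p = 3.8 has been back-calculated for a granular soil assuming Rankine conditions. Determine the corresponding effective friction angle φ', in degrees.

K_p = (1+sin φ)/(1−sin φ) ⇒ sin φ = (K_p − 1)/(K_p + 1) = 0.5833.
φ = arcsin(0.5833) = 35.69°.

35.7°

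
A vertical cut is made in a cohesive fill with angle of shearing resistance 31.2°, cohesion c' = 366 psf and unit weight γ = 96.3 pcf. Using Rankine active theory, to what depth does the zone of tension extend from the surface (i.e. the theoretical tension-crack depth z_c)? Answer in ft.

K_a = tan²(45° − 31.2°/2) = 0.3175; √K_a = 0.5635.
The active pressure is zero where K_a γ z = 2c√K_a, so z_c = 2c/(γ√K_a) = 2×366/(96.3×0.5635) = 13.49 ft.

13.5 ft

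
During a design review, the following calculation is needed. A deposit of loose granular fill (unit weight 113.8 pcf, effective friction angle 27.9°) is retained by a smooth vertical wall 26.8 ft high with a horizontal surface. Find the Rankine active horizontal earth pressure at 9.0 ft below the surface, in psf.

K_a = (1 − sin φ)/(1 + sin φ) = 0.3625.
σ_h = K_a γ z = 0.3625 × 113.8 × 9.0 = 371.2 psf.

371 psf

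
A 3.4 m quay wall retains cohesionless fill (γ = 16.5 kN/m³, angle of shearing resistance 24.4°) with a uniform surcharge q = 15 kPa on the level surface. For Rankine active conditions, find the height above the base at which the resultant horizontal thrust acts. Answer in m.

1.33 m

K_a = 0.4153.
Triangular part P₁ = ½K_aγH² = 39.61 at H/3 = 1.133 m; rectangular part P₂ = K_a q H = 21.18 at H/2 = 1.700 m.
ȳ = (P₁·1.133 + P₂·1.700)/(P₁+P₂) = 1.331 m.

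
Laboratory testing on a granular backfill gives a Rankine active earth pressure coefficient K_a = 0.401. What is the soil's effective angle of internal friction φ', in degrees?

K_a = tan²(45° − φ/2) ⇒ 45° − φ/2 = arctan(√0.401) = 32.34°.
φ = 2(45° − 32.34°) = 25.31°.

25.3°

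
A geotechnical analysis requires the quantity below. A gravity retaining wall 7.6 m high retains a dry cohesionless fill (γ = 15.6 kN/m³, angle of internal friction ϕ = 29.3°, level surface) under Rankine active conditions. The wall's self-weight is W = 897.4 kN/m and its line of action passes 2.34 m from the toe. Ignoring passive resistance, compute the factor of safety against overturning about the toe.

5.37

K_a = tan²(45° − 29.3°/2) = 0.3428.
P_a = ½K_aγH² = 0.5×0.3428×15.6×7.6² = 154.5 kN/m, acting at H/3 = 2.533 m above the base.
Overturning moment M_o = P_a × H/3 = 154.5 × 2.533 = 391.3.
Resisting moment M_r = W × 2.34 = 897.4 × 2.34 = 2100.
FS_overturning = M_r/M_o = 2100/391.3 = 5.367.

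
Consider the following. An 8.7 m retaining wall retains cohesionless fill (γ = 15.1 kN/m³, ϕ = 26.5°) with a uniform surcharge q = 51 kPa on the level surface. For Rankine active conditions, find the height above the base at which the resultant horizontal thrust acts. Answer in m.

K_a = 0.3829.
Triangular part P₁ = ½K_aγH² = 218.8 at H/3 = 2.900 m; rectangular part P₂ = K_a q H = 169.9 at H/2 = 4.350 m.
ȳ = (P₁·2.900 + P₂·4.350)/(P₁+P₂) = 3.534 m.

3.53 m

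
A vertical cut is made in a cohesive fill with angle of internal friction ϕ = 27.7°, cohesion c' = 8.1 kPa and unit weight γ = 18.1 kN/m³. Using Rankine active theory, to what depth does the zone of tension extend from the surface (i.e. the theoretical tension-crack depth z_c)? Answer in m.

1.48 m

K_a = tan²(45° − 27.7°/2) = 0.3653; √K_a = 0.6044.
The active pressure is zero where K_a γ z = 2c√K_a, so z_c = 2c/(γ√K_a) = 2×8.1/(18.1×0.6044) = 1.481 m.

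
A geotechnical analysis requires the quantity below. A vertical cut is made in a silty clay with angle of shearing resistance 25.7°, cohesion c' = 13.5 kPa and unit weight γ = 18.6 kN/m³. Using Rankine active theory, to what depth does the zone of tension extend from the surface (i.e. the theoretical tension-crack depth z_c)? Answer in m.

K_a = tan²(45° − 25.7°/2) = 0.3950; √K_a = 0.6285.
The active pressure is zero where K_a γ z = 2c√K_a, so z_c = 2c/(γ√K_a) = 2×13.5/(18.6×0.6285) = 2.310 m.

2.31 m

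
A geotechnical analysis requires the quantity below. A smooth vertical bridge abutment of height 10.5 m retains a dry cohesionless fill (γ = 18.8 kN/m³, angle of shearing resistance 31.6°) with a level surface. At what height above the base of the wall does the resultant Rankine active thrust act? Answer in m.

3.50 m

K_a = 0.3123.
The pressure distribution is triangular, so the resultant acts at H/3 above the base = 10.5/3 = 3.500 m.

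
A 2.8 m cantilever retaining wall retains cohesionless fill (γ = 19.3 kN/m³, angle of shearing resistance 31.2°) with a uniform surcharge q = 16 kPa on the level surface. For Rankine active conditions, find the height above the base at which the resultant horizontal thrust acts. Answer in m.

1.11 m

K_a = 0.3175.
Triangular part P₁ = ½K_aγH² = 24.02 at H/3 = 0.9333 m; rectangular part P₂ = K_a q H = 14.22 at H/2 = 1.400 m.
ȳ = (P₁·0.9333 + P₂·1.400)/(P₁+P₂) = 1.107 m.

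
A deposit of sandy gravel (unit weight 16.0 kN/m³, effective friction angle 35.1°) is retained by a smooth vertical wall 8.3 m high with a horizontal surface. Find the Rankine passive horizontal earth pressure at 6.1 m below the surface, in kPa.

K_p = (1 + sin φ)/(1 − sin φ) = 3.706.
σ_h = K_p γ z = 3.706 × 16.0 × 6.1 = 361.7 kPa.

362 kPa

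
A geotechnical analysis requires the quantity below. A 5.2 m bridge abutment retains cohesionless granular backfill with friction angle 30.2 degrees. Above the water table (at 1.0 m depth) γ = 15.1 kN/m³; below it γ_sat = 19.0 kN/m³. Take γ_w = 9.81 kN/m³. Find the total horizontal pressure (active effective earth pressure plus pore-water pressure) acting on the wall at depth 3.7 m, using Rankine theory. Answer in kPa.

K_a = (1 − sin φ)/(1 + sin φ) = 0.3307.
γ' = 19.0 − 9.81 = 9.190 kN/m³.
Effective vertical stress at 3.7 m: σ'_v = 15.1×1.0 + 9.190×2.70 = 39.91 kPa.
σ'_h = K_a σ'_v = 0.3307 × 39.91 = 13.20 kPa; u = γ_w × 2.70 = 26.49 kPa.
Total σ_h = 13.20 + 26.49 = 39.68 kPa.

39.7 kPa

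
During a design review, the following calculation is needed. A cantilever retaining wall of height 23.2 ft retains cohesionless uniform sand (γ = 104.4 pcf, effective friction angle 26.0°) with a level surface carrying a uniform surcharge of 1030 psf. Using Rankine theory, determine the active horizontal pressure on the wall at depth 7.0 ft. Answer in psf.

688 psf

K_a = (1 − sin φ)/(1 + sin φ) = 0.3905.
σ_v = γz + q = 104.4 × 7.0 + 1030 = 1761 psf.
σ_h = K_a σ_v = 0.3905 × 1761 = 687.5 psf.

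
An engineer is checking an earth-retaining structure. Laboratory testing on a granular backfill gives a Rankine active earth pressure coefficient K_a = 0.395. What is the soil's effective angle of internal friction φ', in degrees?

25.7°

K_a = tan²(45° − φ/2) ⇒ 45° − φ/2 = arctan(√0.395) = 32.15°.
φ = 2(45° − 32.15°) = 25.70°.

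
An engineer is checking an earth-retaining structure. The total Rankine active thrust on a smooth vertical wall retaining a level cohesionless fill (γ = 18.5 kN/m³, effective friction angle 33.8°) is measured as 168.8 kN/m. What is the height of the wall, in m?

8.00 m

K_a = 0.2851. P_a = ½ K_a γ H² ⇒ H = √(2P_a/(K_a γ)).
H = √(2×168.8/(0.2851×18.5)) = 8.000 m.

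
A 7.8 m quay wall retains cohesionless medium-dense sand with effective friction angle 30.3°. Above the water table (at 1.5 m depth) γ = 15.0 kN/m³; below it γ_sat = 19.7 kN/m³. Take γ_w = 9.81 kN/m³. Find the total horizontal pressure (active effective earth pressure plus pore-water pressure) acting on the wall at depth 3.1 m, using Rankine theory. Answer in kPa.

K_a = (1 − sin φ)/(1 + sin φ) = 0.3293.
γ' = 19.7 − 9.81 = 9.890 kN/m³.
Effective vertical stress at 3.1 m: σ'_v = 15.0×1.5 + 9.890×1.60 = 38.32 kPa.
σ'_h = K_a σ'_v = 0.3293 × 38.32 = 12.62 kPa; u = γ_w × 1.60 = 15.70 kPa.
Total σ_h = 12.62 + 15.70 = 28.32 kPa.

28.3 kPa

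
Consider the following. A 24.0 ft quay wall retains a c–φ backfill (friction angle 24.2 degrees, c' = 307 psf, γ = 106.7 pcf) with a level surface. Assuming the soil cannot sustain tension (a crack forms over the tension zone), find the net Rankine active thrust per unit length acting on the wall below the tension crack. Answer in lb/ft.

5090 lb/ft

K_a = 0.4185; √K_a = 0.6469.
Tension-crack depth z_c = 2c/(γ√K_a) = 2×307/(106.7×0.6469) = 8.895 ft.
σ_a at base = K_a γ H − 2c√K_a = 0.4185×106.7×24.0 − 2×307×0.6469 = 674.5 psf.
P_a = ½ × 674.5 × (H − z_c) = 0.5×674.5×15.10 = 5094 lb/ft.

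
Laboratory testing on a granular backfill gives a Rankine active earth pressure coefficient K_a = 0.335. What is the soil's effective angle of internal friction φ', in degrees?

29.9°

K_a = tan²(45° − φ/2) ⇒ 45° − φ/2 = arctan(√0.335) = 30.06°.
φ = 2(45° − 30.06°) = 29.88°.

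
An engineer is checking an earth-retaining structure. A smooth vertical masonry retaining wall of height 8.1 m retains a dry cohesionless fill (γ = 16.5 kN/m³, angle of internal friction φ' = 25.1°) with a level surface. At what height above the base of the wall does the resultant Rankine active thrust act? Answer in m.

K_a = 0.4043.
The pressure distribution is triangular, so the resultant acts at H/3 above the base = 8.1/3 = 2.700 m.

2.70 m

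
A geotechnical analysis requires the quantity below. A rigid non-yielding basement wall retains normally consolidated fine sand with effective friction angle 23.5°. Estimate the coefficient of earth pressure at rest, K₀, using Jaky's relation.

0.601

K₀ = 1 − sin φ' = 1 − sin 23.5° = 0.6013.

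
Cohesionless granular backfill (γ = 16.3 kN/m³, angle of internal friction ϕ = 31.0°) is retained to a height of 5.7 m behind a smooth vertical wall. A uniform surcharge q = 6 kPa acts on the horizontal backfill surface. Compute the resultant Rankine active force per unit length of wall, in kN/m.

K_a = tan²(45° − φ/2) = 0.3201.
Soil triangle: ½ K_a γ H² = 0.5×0.3201×16.3×5.7² = 84.76 kN/m.
Surcharge rectangle: K_a q H = 0.3201×6×5.7 = 10.95 kN/m.
Total = 84.76 + 10.95 = 95.71 kN/m.

95.7 kN/m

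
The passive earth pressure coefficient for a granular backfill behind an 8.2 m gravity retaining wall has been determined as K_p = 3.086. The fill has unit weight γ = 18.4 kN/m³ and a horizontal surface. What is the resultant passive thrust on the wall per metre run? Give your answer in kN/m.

1910 kN/m

P = ½ K_p γ H² = 0.5 × 3.086 × 18.4 × 8.2² = 1909 kN/m.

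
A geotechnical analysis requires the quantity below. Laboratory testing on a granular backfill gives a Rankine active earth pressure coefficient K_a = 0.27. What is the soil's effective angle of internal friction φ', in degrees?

K_a = tan²(45° − φ/2) ⇒ 45° − φ/2 = arctan(√0.27) = 27.46°.
φ = 2(45° − 27.46°) = 35.09°.

35.1°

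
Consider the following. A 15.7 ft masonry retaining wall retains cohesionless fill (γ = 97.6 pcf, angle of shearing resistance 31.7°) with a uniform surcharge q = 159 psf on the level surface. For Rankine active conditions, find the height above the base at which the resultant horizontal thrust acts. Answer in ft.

K_a = 0.3111.
Triangular part P₁ = ½K_aγH² = 3742 at H/3 = 5.233 ft; rectangular part P₂ = K_a q H = 776.5 at H/2 = 7.850 ft.
ȳ = (P₁·5.233 + P₂·7.850)/(P₁+P₂) = 5.683 ft.

5.68 ft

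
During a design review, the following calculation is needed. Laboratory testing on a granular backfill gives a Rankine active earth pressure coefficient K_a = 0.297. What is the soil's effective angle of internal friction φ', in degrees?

K_a = tan²(45° − φ/2) ⇒ 45° − φ/2 = arctan(√0.297) = 28.59°.
φ = 2(45° − 28.59°) = 32.82°.

32.8°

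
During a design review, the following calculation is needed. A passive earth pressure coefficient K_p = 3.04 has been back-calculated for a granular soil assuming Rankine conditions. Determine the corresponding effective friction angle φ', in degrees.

K_p = (1+sin φ)/(1−sin φ) ⇒ sin φ = (K_p − 1)/(K_p + 1) = 0.5050.
φ = arcsin(0.5050) = 30.33°.

30.3°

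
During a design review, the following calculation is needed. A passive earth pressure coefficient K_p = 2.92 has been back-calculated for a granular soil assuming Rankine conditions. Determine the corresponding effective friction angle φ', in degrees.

K_p = (1+sin φ)/(1−sin φ) ⇒ sin φ = (K_p − 1)/(K_p + 1) = 0.4898.
φ = arcsin(0.4898) = 29.33°.

29.3°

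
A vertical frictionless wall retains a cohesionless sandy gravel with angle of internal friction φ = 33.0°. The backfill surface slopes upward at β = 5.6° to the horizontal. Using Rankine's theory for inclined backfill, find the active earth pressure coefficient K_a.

0.299

K_a = cos β · (cos β − √(cos²β − cos²φ)) / (cos β + √(cos²β − cos²φ)).
cos β = 0.9952, cos φ = 0.8387, √(cos²β − cos²φ) = 0.5358.
K_a = 0.9952 × (0.9952 − 0.5358)/(0.9952 + 0.5358) = 0.2986.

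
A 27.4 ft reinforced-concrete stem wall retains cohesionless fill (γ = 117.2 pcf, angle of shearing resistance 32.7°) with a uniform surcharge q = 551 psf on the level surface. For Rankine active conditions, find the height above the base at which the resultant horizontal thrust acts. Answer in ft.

K_a = 0.2985.
Triangular part P₁ = ½K_aγH² = 13130 at H/3 = 9.133 ft; rectangular part P₂ = K_a q H = 4507 at H/2 = 13.70 ft.
ȳ = (P₁·9.133 + P₂·13.70)/(P₁+P₂) = 10.30 ft.

10.3 ft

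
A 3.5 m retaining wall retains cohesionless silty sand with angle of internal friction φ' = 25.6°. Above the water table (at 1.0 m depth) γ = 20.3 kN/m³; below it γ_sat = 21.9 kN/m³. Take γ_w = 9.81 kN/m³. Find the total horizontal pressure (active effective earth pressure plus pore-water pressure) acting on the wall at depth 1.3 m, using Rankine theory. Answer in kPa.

12.4 kPa

K_a = (1 − sin φ)/(1 + sin φ) = 0.3966.
γ' = 21.9 − 9.81 = 12.09 kN/m³.
Effective vertical stress at 1.3 m: σ'_v = 20.3×1.0 + 12.09×0.300 = 23.93 kPa.
σ'_h = K_a σ'_v = 0.3966 × 23.93 = 9.489 kPa; u = γ_w × 0.300 = 2.943 kPa.
Total σ_h = 9.489 + 2.943 = 12.43 kPa.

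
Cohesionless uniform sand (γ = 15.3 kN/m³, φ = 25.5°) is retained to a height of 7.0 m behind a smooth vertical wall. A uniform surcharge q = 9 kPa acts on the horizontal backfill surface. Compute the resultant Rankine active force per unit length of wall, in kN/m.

K_a = tan²(45° − φ/2) = 0.3981.
Soil triangle: ½ K_a γ H² = 0.5×0.3981×15.3×7.0² = 149.2 kN/m.
Surcharge rectangle: K_a q H = 0.3981×9×7.0 = 25.08 kN/m.
Total = 149.2 + 25.08 = 174.3 kN/m.

174 kN/m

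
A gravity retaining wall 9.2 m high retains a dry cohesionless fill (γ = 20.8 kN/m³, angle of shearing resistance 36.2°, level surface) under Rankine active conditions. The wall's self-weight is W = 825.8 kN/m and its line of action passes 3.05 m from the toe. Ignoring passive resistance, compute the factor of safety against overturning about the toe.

K_a = tan²(45° − 36.2°/2) = 0.2574.
P_a = ½K_aγH² = 0.5×0.2574×20.8×9.2² = 226.6 kN/m, acting at H/3 = 3.067 m above the base.
Overturning moment M_o = P_a × H/3 = 226.6 × 3.067 = 694.8.
Resisting moment M_r = W × 3.05 = 825.8 × 3.05 = 2519.
FS_overturning = M_r/M_o = 2519/694.8 = 3.625.

3.63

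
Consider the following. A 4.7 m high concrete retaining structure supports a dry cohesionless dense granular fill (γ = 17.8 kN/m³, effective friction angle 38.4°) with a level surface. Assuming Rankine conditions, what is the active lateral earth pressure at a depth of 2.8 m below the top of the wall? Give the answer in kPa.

11.6 kPa

K_a = (1 − sin φ)/(1 + sin φ) = 0.2337.
σ_h = K_a γ z = 0.2337 × 17.8 × 2.8 = 11.65 kPa.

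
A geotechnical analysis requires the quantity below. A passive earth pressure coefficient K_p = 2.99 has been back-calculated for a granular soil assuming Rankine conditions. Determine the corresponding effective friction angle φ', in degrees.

29.9°

K_p = (1+sin φ)/(1−sin φ) ⇒ sin φ = (K_p − 1)/(K_p + 1) = 0.4987.
φ = arcsin(0.4987) = 29.92°.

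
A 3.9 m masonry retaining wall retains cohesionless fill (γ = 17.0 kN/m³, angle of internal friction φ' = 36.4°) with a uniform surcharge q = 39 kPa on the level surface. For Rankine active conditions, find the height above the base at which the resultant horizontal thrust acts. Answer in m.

1.65 m

K_a = 0.2552.
Triangular part P₁ = ½K_aγH² = 32.99 at H/3 = 1.300 m; rectangular part P₂ = K_a q H = 38.81 at H/2 = 1.950 m.
ȳ = (P₁·1.300 + P₂·1.950)/(P₁+P₂) = 1.651 m.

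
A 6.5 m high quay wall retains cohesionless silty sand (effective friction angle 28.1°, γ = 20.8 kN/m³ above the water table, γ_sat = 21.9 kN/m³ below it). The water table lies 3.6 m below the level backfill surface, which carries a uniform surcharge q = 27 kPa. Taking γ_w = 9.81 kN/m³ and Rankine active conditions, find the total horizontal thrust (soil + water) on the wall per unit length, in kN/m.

K_a = tan²(45° − φ/2) = 0.3596.
γ' = 21.9 − 9.81 = 12.09 kN/m³. h₂ = H − d_w = 2.9 m.
σ'_h: at surface K_a·q = 9.709; at WT K_a(q+γd_w) = 36.64; at base K_a(q+γd_w+γ'h₂) = 49.25 kPa.
P₁ = ½(9.709+36.64)×3.6 = 83.42; P₂ = ½(36.64+49.25)×2.9 = 124.5; P_w = ½γ_w h₂² = 41.25.
Total = 83.42+124.5+41.25 = 249.2 kN/m.

249 kN/m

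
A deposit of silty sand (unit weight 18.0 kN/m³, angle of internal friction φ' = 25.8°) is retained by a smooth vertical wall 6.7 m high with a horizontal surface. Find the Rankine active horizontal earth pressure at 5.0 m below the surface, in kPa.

35.4 kPa

K_a = (1 − sin φ)/(1 + sin φ) = 0.3935.
σ_h = K_a γ z = 0.3935 × 18.0 × 5.0 = 35.42 kPa.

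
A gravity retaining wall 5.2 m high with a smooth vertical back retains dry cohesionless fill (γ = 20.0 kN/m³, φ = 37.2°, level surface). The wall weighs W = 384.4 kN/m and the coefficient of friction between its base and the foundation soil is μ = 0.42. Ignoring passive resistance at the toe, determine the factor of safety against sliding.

K_a = tan²(45° − 37.2°/2) = 0.2464.
P_a = ½K_aγH² = 0.5×0.2464×20.0×5.2² = 66.63 kN/m, acting at H/3 = 1.733 m above the base.
FS_sliding = μW / P_a = 0.42×384.4 / 66.63 = 2.423.

2.42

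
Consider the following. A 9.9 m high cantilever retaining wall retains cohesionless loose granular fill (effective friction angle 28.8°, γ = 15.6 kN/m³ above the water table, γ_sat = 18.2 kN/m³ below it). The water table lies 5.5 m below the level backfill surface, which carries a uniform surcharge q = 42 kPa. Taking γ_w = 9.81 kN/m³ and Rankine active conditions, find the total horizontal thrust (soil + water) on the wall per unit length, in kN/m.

483 kN/m

K_a = tan²(45° − φ/2) = 0.3498.
γ' = 18.2 − 9.81 = 8.390 kN/m³. h₂ = H − d_w = 4.4 m.
σ'_h: at surface K_a·q = 14.69; at WT K_a(q+γd_w) = 44.70; at base K_a(q+γd_w+γ'h₂) = 57.61 kPa.
P₁ = ½(14.69+44.70)×5.5 = 163.3; P₂ = ½(44.70+57.61)×4.4 = 225.1; P_w = ½γ_w h₂² = 94.96.
Total = 163.3+225.1+94.96 = 483.4 kN/m.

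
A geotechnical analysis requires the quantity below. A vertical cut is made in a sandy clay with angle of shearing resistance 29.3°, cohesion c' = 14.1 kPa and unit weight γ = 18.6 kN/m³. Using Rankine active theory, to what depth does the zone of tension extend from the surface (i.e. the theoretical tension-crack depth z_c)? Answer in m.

2.59 m

K_a = tan²(45° − 29.3°/2) = 0.3428; √K_a = 0.5855.
The active pressure is zero where K_a γ z = 2c√K_a, so z_c = 2c/(γ√K_a) = 2×14.1/(18.6×0.5855) = 2.589 m.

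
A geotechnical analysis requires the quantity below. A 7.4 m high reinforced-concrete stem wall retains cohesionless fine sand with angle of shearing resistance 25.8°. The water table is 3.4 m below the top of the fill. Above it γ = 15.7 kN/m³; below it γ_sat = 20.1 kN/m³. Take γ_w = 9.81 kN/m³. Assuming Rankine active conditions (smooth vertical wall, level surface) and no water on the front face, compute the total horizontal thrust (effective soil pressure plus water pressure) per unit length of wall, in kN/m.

231 kN/m

K_a = tan²(45° − φ/2) = 0.3935.
γ' = 20.1 − 9.81 = 10.29 kN/m³. Depth below WT = 4.0 m.
σ'_h at WT = K_a γ d_w = 21.01 kPa; at base = 21.01 + K_a γ' × 4.0 = 37.20 kPa.
P₁ (0–3.4 m) = ½×21.01×3.4 = 35.71. P₂ (3.4–7.4 m) = ½(21.01+37.20)×4.0 = 116.4.
P_w = ½ γ_w h₂² = 0.5×9.81×4.0² = 78.48. Total = 35.71+116.4+78.48 = 230.6 kN/m.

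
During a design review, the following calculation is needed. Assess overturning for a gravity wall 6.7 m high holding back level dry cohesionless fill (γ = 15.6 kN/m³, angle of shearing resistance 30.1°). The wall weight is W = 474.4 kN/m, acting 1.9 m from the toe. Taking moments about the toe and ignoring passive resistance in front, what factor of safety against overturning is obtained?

3.47

K_a = tan²(45° − 30.1°/2) = 0.3320.
P_a = ½K_aγH² = 0.5×0.3320×15.6×6.7² = 116.2 kN/m, acting at H/3 = 2.233 m above the base.
Overturning moment M_o = P_a × H/3 = 116.2 × 2.233 = 259.6.
Resisting moment M_r = W × 1.9 = 474.4 × 1.9 = 901.4.
FS_overturning = M_r/M_o = 901.4/259.6 = 3.472.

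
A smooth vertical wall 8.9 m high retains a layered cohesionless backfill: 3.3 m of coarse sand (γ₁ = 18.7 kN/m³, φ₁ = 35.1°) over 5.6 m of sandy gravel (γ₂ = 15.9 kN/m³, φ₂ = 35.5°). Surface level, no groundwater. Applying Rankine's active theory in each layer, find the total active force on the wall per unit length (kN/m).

K_a1 = tan²(45°−35.1°/2) = 0.2698; K_a2 = tan²(45°−35.5°/2) = 0.2653.
Layer 1: σ at base = K_a1 γ₁ h₁ = 16.65 kPa; P₁ = ½×16.65×3.3 = 27.48.
Layer 2: σ_v at top = γ₁h₁ = 61.71; σ_h top = K_a2×61.71 = 16.37; σ_h base = K_a2×(61.71+15.9×5.6) = 39.99.
P₂ = ½(16.37+39.99)×5.6 = 157.8. Total P_a = 27.48+157.8 = 185.3 kN/m.

185 kN/m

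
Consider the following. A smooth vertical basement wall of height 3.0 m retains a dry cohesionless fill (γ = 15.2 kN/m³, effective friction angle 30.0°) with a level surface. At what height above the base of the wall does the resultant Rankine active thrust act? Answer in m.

K_a = 0.3333.
The pressure distribution is triangular, so the resultant acts at H/3 above the base = 3.0/3 = 1.000 m.

1.00 m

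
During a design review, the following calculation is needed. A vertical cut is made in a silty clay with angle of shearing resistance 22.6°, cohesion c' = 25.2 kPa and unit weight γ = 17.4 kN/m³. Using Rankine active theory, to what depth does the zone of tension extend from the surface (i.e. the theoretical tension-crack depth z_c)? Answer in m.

4.34 m

K_a = tan²(45° − 22.6°/2) = 0.4448; √K_a = 0.6669.
The active pressure is zero where K_a γ z = 2c√K_a, so z_c = 2c/(γ√K_a) = 2×25.2/(17.4×0.6669) = 4.343 m.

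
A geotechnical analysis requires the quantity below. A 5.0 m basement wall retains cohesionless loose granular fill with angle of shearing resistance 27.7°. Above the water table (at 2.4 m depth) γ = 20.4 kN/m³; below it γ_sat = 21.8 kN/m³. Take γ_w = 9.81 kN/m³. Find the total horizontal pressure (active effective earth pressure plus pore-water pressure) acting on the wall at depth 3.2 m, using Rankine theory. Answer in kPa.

29.2 kPa

K_a = (1 − sin φ)/(1 + sin φ) = 0.3653.
γ' = 21.8 − 9.81 = 11.99 kN/m³.
Effective vertical stress at 3.2 m: σ'_v = 20.4×2.4 + 11.99×0.800 = 58.55 kPa.
σ'_h = K_a σ'_v = 0.3653 × 58.55 = 21.39 kPa; u = γ_w × 0.800 = 7.848 kPa.
Total σ_h = 21.39 + 7.848 = 29.24 kPa.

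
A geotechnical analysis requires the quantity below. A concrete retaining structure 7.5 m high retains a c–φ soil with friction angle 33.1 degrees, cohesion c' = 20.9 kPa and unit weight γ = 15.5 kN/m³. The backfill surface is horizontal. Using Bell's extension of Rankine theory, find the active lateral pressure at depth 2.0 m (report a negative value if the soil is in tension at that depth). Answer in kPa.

K_a = (1 − sin φ)/(1 + sin φ) = 0.2936.
σ_a = K_a γ z − 2c√K_a = 0.2936×15.5×2.0 − 2×20.9×0.5418 = -13.55 kPa.

-13.5 kPa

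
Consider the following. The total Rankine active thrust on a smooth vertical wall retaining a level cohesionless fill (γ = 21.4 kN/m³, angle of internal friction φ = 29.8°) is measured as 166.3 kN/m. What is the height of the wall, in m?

K_a = 0.3360. P_a = ½ K_a γ H² ⇒ H = √(2P_a/(K_a γ)).
H = √(2×166.3/(0.3360×21.4)) = 6.801 m.

6.80 m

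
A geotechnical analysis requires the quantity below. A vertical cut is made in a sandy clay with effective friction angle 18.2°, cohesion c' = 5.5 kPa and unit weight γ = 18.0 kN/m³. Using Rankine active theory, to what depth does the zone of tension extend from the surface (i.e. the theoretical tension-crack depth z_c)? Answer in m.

0.844 m

K_a = tan²(45° − 18.2°/2) = 0.5240; √K_a = 0.7239.
The active pressure is zero where K_a γ z = 2c√K_a, so z_c = 2c/(γ√K_a) = 2×5.5/(18.0×0.7239) = 0.8442 m.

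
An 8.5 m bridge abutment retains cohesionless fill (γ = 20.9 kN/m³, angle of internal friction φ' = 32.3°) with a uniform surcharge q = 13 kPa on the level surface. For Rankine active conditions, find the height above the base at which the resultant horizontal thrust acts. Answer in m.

3.01 m

K_a = 0.3035.
Triangular part P₁ = ½K_aγH² = 229.1 at H/3 = 2.833 m; rectangular part P₂ = K_a q H = 33.53 at H/2 = 4.250 m.
ȳ = (P₁·2.833 + P₂·4.250)/(P₁+P₂) = 3.014 m.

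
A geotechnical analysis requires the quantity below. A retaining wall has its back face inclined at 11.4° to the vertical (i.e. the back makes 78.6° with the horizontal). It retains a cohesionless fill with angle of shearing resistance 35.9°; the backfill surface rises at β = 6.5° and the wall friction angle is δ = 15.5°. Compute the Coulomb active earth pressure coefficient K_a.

0.352

K_a = sin²(α+φ) / [sin²α · sin(α−δ) · (1 + √{sin(φ+δ)sin(φ−β) / (sin(α−δ)sin(α+β))})²].
With α = 78.6°, φ = 35.9°, δ = 15.5°, β = 6.5°: K_a = 0.3519.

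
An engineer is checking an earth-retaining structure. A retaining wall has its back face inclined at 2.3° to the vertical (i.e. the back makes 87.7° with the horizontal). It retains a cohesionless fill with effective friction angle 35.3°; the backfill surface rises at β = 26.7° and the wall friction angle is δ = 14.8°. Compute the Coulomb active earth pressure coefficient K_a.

K_a = sin²(α+φ) / [sin²α · sin(α−δ) · (1 + √{sin(φ+δ)sin(φ−β) / (sin(α−δ)sin(α+β))})²].
With α = 87.7°, φ = 35.3°, δ = 14.8°, β = 26.7°: K_a = 0.3967.

0.397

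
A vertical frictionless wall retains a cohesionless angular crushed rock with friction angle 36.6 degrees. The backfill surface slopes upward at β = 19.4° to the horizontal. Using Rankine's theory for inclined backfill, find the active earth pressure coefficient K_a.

K_a = cos β · (cos β − √(cos²β − cos²φ)) / (cos β + √(cos²β − cos²φ)).
cos β = 0.9432, cos φ = 0.8028, √(cos²β − cos²φ) = 0.4951.
K_a = 0.9432 × (0.9432 − 0.4951)/(0.9432 + 0.4951) = 0.2938.

0.294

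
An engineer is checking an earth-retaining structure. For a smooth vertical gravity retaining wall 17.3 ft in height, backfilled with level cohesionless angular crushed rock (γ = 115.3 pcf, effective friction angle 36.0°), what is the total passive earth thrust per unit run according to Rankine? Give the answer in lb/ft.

K_p = tan²(45° + φ/2) = 3.852.
P_p = ½ K_p γ H² = 0.5 × 3.852 × 115.3 × 17.3² = 66460 lb/ft.

66500 lb/ft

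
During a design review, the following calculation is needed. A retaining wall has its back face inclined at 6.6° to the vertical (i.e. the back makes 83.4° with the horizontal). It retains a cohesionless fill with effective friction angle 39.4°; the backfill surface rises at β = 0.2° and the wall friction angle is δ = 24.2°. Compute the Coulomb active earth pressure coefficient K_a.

0.253

K_a = sin²(α+φ) / [sin²α · sin(α−δ) · (1 + √{sin(φ+δ)sin(φ−β) / (sin(α−δ)sin(α+β))})²].
With α = 83.4°, φ = 39.4°, δ = 24.2°, β = 0.2°: K_a = 0.2532.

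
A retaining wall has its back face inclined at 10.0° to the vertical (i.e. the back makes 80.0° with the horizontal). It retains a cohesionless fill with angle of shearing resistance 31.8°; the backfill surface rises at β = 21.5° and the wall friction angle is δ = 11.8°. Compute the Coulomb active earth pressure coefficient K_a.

K_a = sin²(α+φ) / [sin²α · sin(α−δ) · (1 + √{sin(φ+δ)sin(φ−β) / (sin(α−δ)sin(α+β))})²].
With α = 80.0°, φ = 31.8°, δ = 11.8°, β = 21.5°: K_a = 0.5115.

0.511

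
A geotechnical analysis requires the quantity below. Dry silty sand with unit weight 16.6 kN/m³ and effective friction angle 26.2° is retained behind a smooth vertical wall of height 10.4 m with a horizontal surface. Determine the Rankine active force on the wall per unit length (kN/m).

348 kN/m

K_a = tan²(45° − φ/2) = 0.3874.
P_a = ½ K_a γ H² = 0.5 × 0.3874 × 16.6 × 10.4² = 347.8 kN/m.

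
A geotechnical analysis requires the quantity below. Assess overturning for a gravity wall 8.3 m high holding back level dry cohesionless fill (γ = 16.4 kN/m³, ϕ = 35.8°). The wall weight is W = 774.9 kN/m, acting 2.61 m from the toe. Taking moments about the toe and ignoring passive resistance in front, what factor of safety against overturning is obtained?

4.94

K_a = tan²(45° − 35.8°/2) = 0.2619.
P_a = ½K_aγH² = 0.5×0.2619×16.4×8.3² = 147.9 kN/m, acting at H/3 = 2.767 m above the base.
Overturning moment M_o = P_a × H/3 = 147.9 × 2.767 = 409.3.
Resisting moment M_r = W × 2.61 = 774.9 × 2.61 = 2022.
FS_overturning = M_r/M_o = 2022/409.3 = 4.942.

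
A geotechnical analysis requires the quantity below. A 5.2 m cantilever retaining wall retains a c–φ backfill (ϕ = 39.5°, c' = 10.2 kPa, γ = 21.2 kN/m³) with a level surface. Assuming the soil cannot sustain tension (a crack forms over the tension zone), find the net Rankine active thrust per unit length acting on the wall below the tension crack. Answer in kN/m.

23.5 kN/m

K_a = 0.2224; √K_a = 0.4716.
Tension-crack depth z_c = 2c/(γ√K_a) = 2×10.2/(21.2×0.4716) = 2.040 m.
σ_a at base = K_a γ H − 2c√K_a = 0.2224×21.2×5.2 − 2×10.2×0.4716 = 14.90 kPa.
P_a = ½ × 14.90 × (H − z_c) = 0.5×14.90×3.160 = 23.54 kN/m.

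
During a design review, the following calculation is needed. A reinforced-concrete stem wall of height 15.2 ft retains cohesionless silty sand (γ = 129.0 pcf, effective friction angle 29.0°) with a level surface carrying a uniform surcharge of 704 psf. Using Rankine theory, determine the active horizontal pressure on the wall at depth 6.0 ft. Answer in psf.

K_a = (1 − sin φ)/(1 + sin φ) = 0.3470.
σ_v = γz + q = 129.0 × 6.0 + 704 = 1478 psf.
σ_h = K_a σ_v = 0.3470 × 1478 = 512.8 psf.

513 psf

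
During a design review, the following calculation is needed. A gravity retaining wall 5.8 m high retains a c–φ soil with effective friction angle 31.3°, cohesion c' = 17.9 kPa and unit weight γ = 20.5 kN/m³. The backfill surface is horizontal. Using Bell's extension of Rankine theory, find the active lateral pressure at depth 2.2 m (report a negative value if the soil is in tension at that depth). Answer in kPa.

K_a = (1 − sin φ)/(1 + sin φ) = 0.3162.
σ_a = K_a γ z − 2c√K_a = 0.3162×20.5×2.2 − 2×17.9×0.5623 = -5.870 kPa.

-5.87 kPa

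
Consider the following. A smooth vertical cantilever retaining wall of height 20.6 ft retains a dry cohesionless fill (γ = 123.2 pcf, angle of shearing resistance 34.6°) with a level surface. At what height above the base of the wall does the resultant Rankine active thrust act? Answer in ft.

K_a = 0.2756.
The pressure distribution is triangular, so the resultant acts at H/3 above the base = 20.6/3 = 6.867 ft.

6.87 ft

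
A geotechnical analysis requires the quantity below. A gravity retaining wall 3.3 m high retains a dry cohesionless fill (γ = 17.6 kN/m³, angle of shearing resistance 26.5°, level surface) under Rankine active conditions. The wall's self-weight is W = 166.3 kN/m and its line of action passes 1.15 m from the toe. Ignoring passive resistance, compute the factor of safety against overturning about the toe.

K_a = tan²(45° − 26.5°/2) = 0.3829.
P_a = ½K_aγH² = 0.5×0.3829×17.6×3.3² = 36.70 kN/m, acting at H/3 = 1.100 m above the base.
Overturning moment M_o = P_a × H/3 = 36.70 × 1.100 = 40.37.
Resisting moment M_r = W × 1.15 = 166.3 × 1.15 = 191.2.
FS_overturning = M_r/M_o = 191.2/40.37 = 4.738.

4.74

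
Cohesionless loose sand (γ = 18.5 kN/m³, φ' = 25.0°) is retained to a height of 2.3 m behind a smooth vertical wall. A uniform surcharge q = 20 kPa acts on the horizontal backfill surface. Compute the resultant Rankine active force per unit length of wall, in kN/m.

K_a = tan²(45° − φ/2) = 0.4059.
Soil triangle: ½ K_a γ H² = 0.5×0.4059×18.5×2.3² = 19.86 kN/m.
Surcharge rectangle: K_a q H = 0.4059×20×2.3 = 18.67 kN/m.
Total = 19.86 + 18.67 = 38.53 kN/m.

38.5 kN/m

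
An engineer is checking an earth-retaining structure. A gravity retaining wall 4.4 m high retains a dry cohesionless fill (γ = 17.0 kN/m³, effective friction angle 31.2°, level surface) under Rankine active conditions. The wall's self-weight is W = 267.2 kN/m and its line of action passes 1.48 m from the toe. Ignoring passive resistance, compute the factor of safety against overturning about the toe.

K_a = tan²(45° − 31.2°/2) = 0.3175.
P_a = ½K_aγH² = 0.5×0.3175×17.0×4.4² = 52.25 kN/m, acting at H/3 = 1.467 m above the base.
Overturning moment M_o = P_a × H/3 = 52.25 × 1.467 = 76.63.
Resisting moment M_r = W × 1.48 = 267.2 × 1.48 = 395.5.
FS_overturning = M_r/M_o = 395.5/76.63 = 5.161.

5.16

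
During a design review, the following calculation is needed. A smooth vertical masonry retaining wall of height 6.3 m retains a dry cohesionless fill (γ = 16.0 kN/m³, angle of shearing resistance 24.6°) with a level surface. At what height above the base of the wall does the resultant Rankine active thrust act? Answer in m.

K_a = 0.4121.
The pressure distribution is triangular, so the resultant acts at H/3 above the base = 6.3/3 = 2.100 m.

2.10 m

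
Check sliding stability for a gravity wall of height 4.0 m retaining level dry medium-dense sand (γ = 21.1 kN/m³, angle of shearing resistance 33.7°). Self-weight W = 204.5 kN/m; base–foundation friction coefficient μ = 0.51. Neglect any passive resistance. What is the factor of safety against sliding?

K_a = tan²(45° − 33.7°/2) = 0.2863.
P_a = ½K_aγH² = 0.5×0.2863×21.1×4.0² = 48.33 kN/m, acting at H/3 = 1.333 m above the base.
FS_sliding = μW / P_a = 0.51×204.5 / 48.33 = 2.158.

2.16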